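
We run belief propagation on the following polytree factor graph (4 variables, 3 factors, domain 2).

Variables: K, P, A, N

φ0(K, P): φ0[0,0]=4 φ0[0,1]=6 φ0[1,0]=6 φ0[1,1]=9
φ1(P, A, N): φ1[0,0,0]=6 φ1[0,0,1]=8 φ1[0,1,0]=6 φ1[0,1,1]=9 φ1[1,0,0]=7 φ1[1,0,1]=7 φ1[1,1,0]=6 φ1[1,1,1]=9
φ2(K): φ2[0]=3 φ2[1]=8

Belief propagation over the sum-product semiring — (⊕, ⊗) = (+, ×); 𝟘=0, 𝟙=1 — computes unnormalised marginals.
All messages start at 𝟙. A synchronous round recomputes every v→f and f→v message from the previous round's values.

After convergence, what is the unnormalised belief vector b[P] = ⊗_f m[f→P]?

init: all messages = 𝟙 over 2 values
r1 m[φ0→K] = [10, 15]
r1 m[φ0→P] = [10, 15]
r1 m[φ1→P] = [29, 29]
r1 m[φ1→A] = [28, 30]
r1 m[φ1→N] = [25, 33]
r1 m[φ2→K] = [3, 8]
r1 m[K→φ0] = [1, 1]
r1 m[K→φ2] = [1, 1]
r1 m[P→φ0] = [1, 1]
r1 m[P→φ1] = [1, 1]
r1 m[A→φ1] = [1, 1]
r1 m[N→φ1] = [1, 1]
r2 m[φ0→K] = [10, 15]
r2 m[φ0→P] = [10, 15]
r2 m[φ1→P] = [29, 29]
r2 m[φ1→A] = [28, 30]
r2 m[φ1→N] = [25, 33]
r2 m[φ2→K] = [3, 8]
r2 m[K→φ0] = [3, 8]
r2 m[K→φ2] = [10, 15]
r2 m[P→φ0] = [29, 29]
r2 m[P→φ1] = [10, 15]
r2 m[A→φ1] = [1, 1]
r2 m[N→φ1] = [1, 1]
r3 m[φ0→K] = [290, 435]
r3 m[φ0→P] = [60, 90]
r3 m[φ1→P] = [29, 29]
r3 m[φ1→A] = [350, 375]
r3 m[φ1→N] = [315, 410]
r3 m[φ2→K] = [3, 8]
r3 m[K→φ0] = [3, 8]
r3 m[K→φ2] = [10, 15]
r3 m[P→φ0] = [29, 29]
r3 m[P→φ1] = [10, 15]
r3 m[A→φ1] = [1, 1]
r3 m[N→φ1] = [1, 1]
r4 m[φ0→K] = [290, 435]
r4 m[φ0→P] = [60, 90]
r4 m[φ1→P] = [29, 29]
r4 m[φ1→A] = [350, 375]
r4 m[φ1→N] = [315, 410]
r4 m[φ2→K] = [3, 8]
r4 m[K→φ0] = [3, 8]
r4 m[K→φ2] = [290, 435]
r4 m[P→φ0] = [29, 29]
r4 m[P→φ1] = [60, 90]
r4 m[A→φ1] = [1, 1]
r4 m[N→φ1] = [1, 1]
r5 m[φ0→K] = [290, 435]
r5 m[φ0→P] = [60, 90]
r5 m[φ1→P] = [29, 29]
r5 m[φ1→A] = [2100, 2250]
r5 m[φ1→N] = [1890, 2460]
r5 m[φ2→K] = [3, 8]
r5 m[K→φ0] = [3, 8]
r5 m[K→φ2] = [290, 435]
r5 m[P→φ0] = [29, 29]
r5 m[P→φ1] = [60, 90]
r5 m[A→φ1] = [1, 1]
r5 m[N→φ1] = [1, 1]
r6 m[φ0→K] = [290, 435]
r6 m[φ0→P] = [60, 90]
r6 m[φ1→P] = [29, 29]
r6 m[φ1→A] = [2100, 2250]
r6 m[φ1→N] = [1890, 2460]
r6 m[φ2→K] = [3, 8]
r6 m[K→φ0] = [3, 8]
r6 m[K→φ2] = [290, 435]
r6 m[P→φ0] = [29, 29]
r6 m[P→φ1] = [60, 90]
r6 m[A→φ1] = [1, 1]
r6 m[N→φ1] = [1, 1]
fixed point reached at round 6
b[P] = ⊗ incoming = [1740, 2610]

b[P] = [1740, 2610]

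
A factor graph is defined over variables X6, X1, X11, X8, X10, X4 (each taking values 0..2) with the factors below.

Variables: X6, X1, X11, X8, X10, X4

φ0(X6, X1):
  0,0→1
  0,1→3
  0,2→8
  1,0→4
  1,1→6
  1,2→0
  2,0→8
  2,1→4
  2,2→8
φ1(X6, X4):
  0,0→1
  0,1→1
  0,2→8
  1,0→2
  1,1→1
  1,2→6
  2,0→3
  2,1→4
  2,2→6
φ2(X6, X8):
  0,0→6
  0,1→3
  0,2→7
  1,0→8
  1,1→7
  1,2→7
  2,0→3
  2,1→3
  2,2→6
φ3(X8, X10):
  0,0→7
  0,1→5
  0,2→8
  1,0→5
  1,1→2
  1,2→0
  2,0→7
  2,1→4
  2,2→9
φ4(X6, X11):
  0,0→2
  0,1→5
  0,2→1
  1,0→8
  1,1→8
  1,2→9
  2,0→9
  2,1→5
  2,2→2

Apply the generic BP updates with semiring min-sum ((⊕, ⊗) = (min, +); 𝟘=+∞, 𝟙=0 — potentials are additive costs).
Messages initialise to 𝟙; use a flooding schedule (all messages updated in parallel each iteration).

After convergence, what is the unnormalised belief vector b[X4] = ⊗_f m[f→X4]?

init: all messages = 𝟙 over 3 values
r1 m[φ0→X6] = [1, 0, 4]
r1 m[φ0→X1] = [1, 3, 0]
r1 m[φ1→X6] = [1, 1, 3]
r1 m[φ1→X4] = [1, 1, 6]
r1 m[φ2→X6] = [3, 7, 3]
r1 m[φ2→X8] = [3, 3, 6]
r1 m[φ3→X8] = [5, 0, 4]
r1 m[φ3→X10] = [5, 2, 0]
r1 m[φ4→X6] = [1, 8, 2]
r1 m[φ4→X11] = [2, 5, 1]
r1 m[X6→φ0] = [0, 0, 0]
r1 m[X6→φ1] = [0, 0, 0]
r1 m[X6→φ2] = [0, 0, 0]
r1 m[X6→φ4] = [0, 0, 0]
r1 m[X1→φ0] = [0, 0, 0]
r1 m[X11→φ4] = [0, 0, 0]
r1 m[X8→φ2] = [0, 0, 0]
r1 m[X8→φ3] = [0, 0, 0]
r1 m[X10→φ3] = [0, 0, 0]
r1 m[X4→φ1] = [0, 0, 0]
r2 m[φ0→X6] = [1, 0, 4]
r2 m[φ0→X1] = [1, 3, 0]
r2 m[φ1→X6] = [1, 1, 3]
r2 m[φ1→X4] = [1, 1, 6]
r2 m[φ2→X6] = [3, 7, 3]
r2 m[φ2→X8] = [3, 3, 6]
r2 m[φ3→X8] = [5, 0, 4]
r2 m[φ3→X10] = [5, 2, 0]
r2 m[φ4→X6] = [1, 8, 2]
r2 m[φ4→X11] = [2, 5, 1]
r2 m[X6→φ0] = [5, 16, 8]
r2 m[X6→φ1] = [5, 15, 9]
r2 m[X6→φ2] = [3, 9, 9]
r2 m[X6→φ4] = [5, 8, 10]
r2 m[X1→φ0] = [0, 0, 0]
r2 m[X11→φ4] = [0, 0, 0]
r2 m[X8→φ2] = [5, 0, 4]
r2 m[X8→φ3] = [3, 3, 6]
r2 m[X10→φ3] = [0, 0, 0]
r2 m[X4→φ1] = [0, 0, 0]
r3 m[φ0→X6] = [1, 0, 4]
r3 m[φ0→X1] = [6, 8, 13]
r3 m[φ1→X6] = [1, 1, 3]
r3 m[φ1→X4] = [6, 6, 13]
r3 m[φ2→X6] = [3, 7, 3]
r3 m[φ2→X8] = [9, 6, 10]
r3 m[φ3→X8] = [5, 0, 4]
r3 m[φ3→X10] = [8, 5, 3]
r3 m[φ4→X6] = [1, 8, 2]
r3 m[φ4→X11] = [7, 10, 6]
r3 m[X6→φ0] = [5, 16, 8]
r3 m[X6→φ1] = [5, 15, 9]
r3 m[X6→φ2] = [3, 9, 9]
r3 m[X6→φ4] = [5, 8, 10]
r3 m[X1→φ0] = [0, 0, 0]
r3 m[X11→φ4] = [0, 0, 0]
r3 m[X8→φ2] = [5, 0, 4]
r3 m[X8→φ3] = [3, 3, 6]
r3 m[X10→φ3] = [0, 0, 0]
r3 m[X4→φ1] = [0, 0, 0]
r4 m[φ0→X6] = [1, 0, 4]
r4 m[φ0→X1] = [6, 8, 13]
r4 m[φ1→X6] = [1, 1, 3]
r4 m[φ1→X4] = [6, 6, 13]
r4 m[φ2→X6] = [3, 7, 3]
r4 m[φ2→X8] = [9, 6, 10]
r4 m[φ3→X8] = [5, 0, 4]
r4 m[φ3→X10] = [8, 5, 3]
r4 m[φ4→X6] = [1, 8, 2]
r4 m[φ4→X11] = [7, 10, 6]
r4 m[X6→φ0] = [5, 16, 8]
r4 m[X6→φ1] = [5, 15, 9]
r4 m[X6→φ2] = [3, 9, 9]
r4 m[X6→φ4] = [5, 8, 10]
r4 m[X1→φ0] = [0, 0, 0]
r4 m[X11→φ4] = [0, 0, 0]
r4 m[X8→φ2] = [5, 0, 4]
r4 m[X8→φ3] = [9, 6, 10]
r4 m[X10→φ3] = [0, 0, 0]
r4 m[X4→φ1] = [0, 0, 0]
r5 m[φ0→X6] = [1, 0, 4]
r5 m[φ0→X1] = [6, 8, 13]
r5 m[φ1→X6] = [1, 1, 3]
r5 m[φ1→X4] = [6, 6, 13]
r5 m[φ2→X6] = [3, 7, 3]
r5 m[φ2→X8] = [9, 6, 10]
r5 m[φ3→X8] = [5, 0, 4]
r5 m[φ3→X10] = [11, 8, 6]
r5 m[φ4→X6] = [1, 8, 2]
r5 m[φ4→X11] = [7, 10, 6]
r5 m[X6→φ0] = [5, 16, 8]
r5 m[X6→φ1] = [5, 15, 9]
r5 m[X6→φ2] = [3, 9, 9]
r5 m[X6→φ4] = [5, 8, 10]
r5 m[X1→φ0] = [0, 0, 0]
r5 m[X11→φ4] = [0, 0, 0]
r5 m[X8→φ2] = [5, 0, 4]
r5 m[X8→φ3] = [9, 6, 10]
r5 m[X10→φ3] = [0, 0, 0]
r5 m[X4→φ1] = [0, 0, 0]
r6 m[φ0→X6] = [1, 0, 4]
r6 m[φ0→X1] = [6, 8, 13]
r6 m[φ1→X6] = [1, 1, 3]
r6 m[φ1→X4] = [6, 6, 13]
r6 m[φ2→X6] = [3, 7, 3]
r6 m[φ2→X8] = [9, 6, 10]
r6 m[φ3→X8] = [5, 0, 4]
r6 m[φ3→X10] = [11, 8, 6]
r6 m[φ4→X6] = [1, 8, 2]
r6 m[φ4→X11] = [7, 10, 6]
r6 m[X6→φ0] = [5, 16, 8]
r6 m[X6→φ1] = [5, 15, 9]
r6 m[X6→φ2] = [3, 9, 9]
r6 m[X6→φ4] = [5, 8, 10]
r6 m[X1→φ0] = [0, 0, 0]
r6 m[X11→φ4] = [0, 0, 0]
r6 m[X8→φ2] = [5, 0, 4]
r6 m[X8→φ3] = [9, 6, 10]
r6 m[X10→φ3] = [0, 0, 0]
r6 m[X4→φ1] = [0, 0, 0]
fixed point reached at round 6
b[X4] = ⊗ incoming = [6, 6, 13]

b[X4] = [6, 6, 13]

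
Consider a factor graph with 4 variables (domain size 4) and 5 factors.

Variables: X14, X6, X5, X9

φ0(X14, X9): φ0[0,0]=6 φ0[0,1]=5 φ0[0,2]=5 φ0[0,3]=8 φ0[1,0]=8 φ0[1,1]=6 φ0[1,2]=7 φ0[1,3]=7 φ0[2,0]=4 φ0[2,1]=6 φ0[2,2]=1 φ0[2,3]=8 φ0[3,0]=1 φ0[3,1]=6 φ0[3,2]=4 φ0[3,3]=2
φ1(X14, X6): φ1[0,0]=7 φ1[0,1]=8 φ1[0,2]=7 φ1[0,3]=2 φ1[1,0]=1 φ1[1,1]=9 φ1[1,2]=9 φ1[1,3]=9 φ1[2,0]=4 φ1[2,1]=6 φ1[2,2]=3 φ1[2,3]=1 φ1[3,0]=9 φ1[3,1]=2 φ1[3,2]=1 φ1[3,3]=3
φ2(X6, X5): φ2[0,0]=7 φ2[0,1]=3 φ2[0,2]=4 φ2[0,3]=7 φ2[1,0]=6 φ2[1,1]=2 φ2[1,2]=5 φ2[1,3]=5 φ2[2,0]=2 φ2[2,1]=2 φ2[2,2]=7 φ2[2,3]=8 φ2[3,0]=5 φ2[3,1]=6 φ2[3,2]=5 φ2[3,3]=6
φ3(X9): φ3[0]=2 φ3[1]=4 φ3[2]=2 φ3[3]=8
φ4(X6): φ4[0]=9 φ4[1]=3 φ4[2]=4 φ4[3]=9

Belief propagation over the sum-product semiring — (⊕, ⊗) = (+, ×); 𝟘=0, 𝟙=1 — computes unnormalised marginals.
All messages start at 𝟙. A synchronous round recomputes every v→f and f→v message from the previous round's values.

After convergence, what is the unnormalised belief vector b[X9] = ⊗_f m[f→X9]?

b[X9] = [99458, 224684, 93648, 483656]

init: all messages = 𝟙 over 4 values
r1 m[φ0→X14] = [24, 28, 19, 13]
r1 m[φ0→X9] = [19, 23, 17, 25]
r1 m[φ1→X14] = [24, 28, 14, 15]
r1 m[φ1→X6] = [21, 25, 20, 15]
r1 m[φ2→X6] = [21, 18, 19, 22]
r1 m[φ2→X5] = [20, 13, 21, 26]
r1 m[φ3→X9] = [2, 4, 2, 8]
r1 m[φ4→X6] = [9, 3, 4, 9]
r1 m[X14→φ0] = [1, 1, 1, 1]
r1 m[X14→φ1] = [1, 1, 1, 1]
r1 m[X6→φ1] = [1, 1, 1, 1]
r1 m[X6→φ2] = [1, 1, 1, 1]
r1 m[X6→φ4] = [1, 1, 1, 1]
r1 m[X5→φ2] = [1, 1, 1, 1]
r1 m[X9→φ0] = [1, 1, 1, 1]
r1 m[X9→φ3] = [1, 1, 1, 1]
r2 m[φ0→X14] = [24, 28, 19, 13]
r2 m[φ0→X9] = [19, 23, 17, 25]
r2 m[φ1→X14] = [24, 28, 14, 15]
r2 m[φ1→X6] = [21, 25, 20, 15]
r2 m[φ2→X6] = [21, 18, 19, 22]
r2 m[φ2→X5] = [20, 13, 21, 26]
r2 m[φ3→X9] = [2, 4, 2, 8]
r2 m[φ4→X6] = [9, 3, 4, 9]
r2 m[X14→φ0] = [24, 28, 14, 15]
r2 m[X14→φ1] = [24, 28, 19, 13]
r2 m[X6→φ1] = [189, 54, 76, 198]
r2 m[X6→φ2] = [189, 75, 80, 135]
r2 m[X6→φ4] = [441, 450, 380, 330]
r2 m[X5→φ2] = [1, 1, 1, 1]
r2 m[X9→φ0] = [2, 4, 2, 8]
r2 m[X9→φ3] = [19, 23, 17, 25]
r3 m[φ0→X14] = [106, 110, 98, 50]
r3 m[φ0→X9] = [439, 462, 390, 530]
r3 m[φ1→X14] = [2683, 3141, 1506, 2479]
r3 m[φ1→X6] = [389, 584, 490, 358]
r3 m[φ2→X6] = [21, 18, 19, 22]
r3 m[φ2→X5] = [2608, 1687, 2366, 3148]
r3 m[φ3→X9] = [2, 4, 2, 8]
r3 m[φ4→X6] = [9, 3, 4, 9]
r3 m[X14→φ0] = [24, 28, 14, 15]
r3 m[X14→φ1] = [24, 28, 19, 13]
r3 m[X6→φ1] = [189, 54, 76, 198]
r3 m[X6→φ2] = [189, 75, 80, 135]
r3 m[X6→φ4] = [441, 450, 380, 330]
r3 m[X5→φ2] = [1, 1, 1, 1]
r3 m[X9→φ0] = [2, 4, 2, 8]
r3 m[X9→φ3] = [19, 23, 17, 25]
r4 m[φ0→X14] = [106, 110, 98, 50]
r4 m[φ0→X9] = [439, 462, 390, 530]
r4 m[φ1→X14] = [2683, 3141, 1506, 2479]
r4 m[φ1→X6] = [389, 584, 490, 358]
r4 m[φ2→X6] = [21, 18, 19, 22]
r4 m[φ2→X5] = [2608, 1687, 2366, 3148]
r4 m[φ3→X9] = [2, 4, 2, 8]
r4 m[φ4→X6] = [9, 3, 4, 9]
r4 m[X14→φ0] = [2683, 3141, 1506, 2479]
r4 m[X14→φ1] = [106, 110, 98, 50]
r4 m[X6→φ1] = [189, 54, 76, 198]
r4 m[X6→φ2] = [3501, 1752, 1960, 3222]
r4 m[X6→φ4] = [8169, 10512, 9310, 7876]
r4 m[X5→φ2] = [1, 1, 1, 1]
r4 m[X9→φ0] = [2, 4, 2, 8]
r4 m[X9→φ3] = [439, 462, 390, 530]
r5 m[φ0→X14] = [106, 110, 98, 50]
r5 m[φ0→X9] = [49729, 56171, 46824, 60457]
r5 m[φ1→X14] = [2683, 3141, 1506, 2479]
r5 m[φ1→X6] = [1694, 2526, 2076, 1450]
r5 m[φ2→X6] = [21, 18, 19, 22]
r5 m[φ2→X5] = [55049, 37259, 52594, 68279]
r5 m[φ3→X9] = [2, 4, 2, 8]
r5 m[φ4→X6] = [9, 3, 4, 9]
r5 m[X14→φ0] = [2683, 3141, 1506, 2479]
r5 m[X14→φ1] = [106, 110, 98, 50]
r5 m[X6→φ1] = [189, 54, 76, 198]
r5 m[X6→φ2] = [3501, 1752, 1960, 3222]
r5 m[X6→φ4] = [8169, 10512, 9310, 7876]
r5 m[X5→φ2] = [1, 1, 1, 1]
r5 m[X9→φ0] = [2, 4, 2, 8]
r5 m[X9→φ3] = [439, 462, 390, 530]
r6 m[φ0→X14] = [106, 110, 98, 50]
r6 m[φ0→X9] = [49729, 56171, 46824, 60457]
r6 m[φ1→X14] = [2683, 3141, 1506, 2479]
r6 m[φ1→X6] = [1694, 2526, 2076, 1450]
r6 m[φ2→X6] = [21, 18, 19, 22]
r6 m[φ2→X5] = [55049, 37259, 52594, 68279]
r6 m[φ3→X9] = [2, 4, 2, 8]
r6 m[φ4→X6] = [9, 3, 4, 9]
r6 m[X14→φ0] = [2683, 3141, 1506, 2479]
r6 m[X14→φ1] = [106, 110, 98, 50]
r6 m[X6→φ1] = [189, 54, 76, 198]
r6 m[X6→φ2] = [15246, 7578, 8304, 13050]
r6 m[X6→φ4] = [35574, 45468, 39444, 31900]
r6 m[X5→φ2] = [1, 1, 1, 1]
r6 m[X9→φ0] = [2, 4, 2, 8]
r6 m[X9→φ3] = [49729, 56171, 46824, 60457]
r7 m[φ0→X14] = [106, 110, 98, 50]
r7 m[φ0→X9] = [49729, 56171, 46824, 60457]
r7 m[φ1→X14] = [2683, 3141, 1506, 2479]
r7 m[φ1→X6] = [1694, 2526, 2076, 1450]
r7 m[φ2→X6] = [21, 18, 19, 22]
r7 m[φ2→X5] = [234048, 155802, 222252, 289344]
r7 m[φ3→X9] = [2, 4, 2, 8]
r7 m[φ4→X6] = [9, 3, 4, 9]
r7 m[X14→φ0] = [2683, 3141, 1506, 2479]
r7 m[X14→φ1] = [106, 110, 98, 50]
r7 m[X6→φ1] = [189, 54, 76, 198]
r7 m[X6→φ2] = [15246, 7578, 8304, 13050]
r7 m[X6→φ4] = [35574, 45468, 39444, 31900]
r7 m[X5→φ2] = [1, 1, 1, 1]
r7 m[X9→φ0] = [2, 4, 2, 8]
r7 m[X9→φ3] = [49729, 56171, 46824, 60457]
r8 m[φ0→X14] = [106, 110, 98, 50]
r8 m[φ0→X9] = [49729, 56171, 46824, 60457]
r8 m[φ1→X14] = [2683, 3141, 1506, 2479]
r8 m[φ1→X6] = [1694, 2526, 2076, 1450]
r8 m[φ2→X6] = [21, 18, 19, 22]
r8 m[φ2→X5] = [234048, 155802, 222252, 289344]
r8 m[φ3→X9] = [2, 4, 2, 8]
r8 m[φ4→X6] = [9, 3, 4, 9]
r8 m[X14→φ0] = [2683, 3141, 1506, 2479]
r8 m[X14→φ1] = [106, 110, 98, 50]
r8 m[X6→φ1] = [189, 54, 76, 198]
r8 m[X6→φ2] = [15246, 7578, 8304, 13050]
r8 m[X6→φ4] = [35574, 45468, 39444, 31900]
r8 m[X5→φ2] = [1, 1, 1, 1]
r8 m[X9→φ0] = [2, 4, 2, 8]
r8 m[X9→φ3] = [49729, 56171, 46824, 60457]
fixed point reached at round 8
b[X9] = ⊗ incoming = [99458, 224684, 93648, 483656]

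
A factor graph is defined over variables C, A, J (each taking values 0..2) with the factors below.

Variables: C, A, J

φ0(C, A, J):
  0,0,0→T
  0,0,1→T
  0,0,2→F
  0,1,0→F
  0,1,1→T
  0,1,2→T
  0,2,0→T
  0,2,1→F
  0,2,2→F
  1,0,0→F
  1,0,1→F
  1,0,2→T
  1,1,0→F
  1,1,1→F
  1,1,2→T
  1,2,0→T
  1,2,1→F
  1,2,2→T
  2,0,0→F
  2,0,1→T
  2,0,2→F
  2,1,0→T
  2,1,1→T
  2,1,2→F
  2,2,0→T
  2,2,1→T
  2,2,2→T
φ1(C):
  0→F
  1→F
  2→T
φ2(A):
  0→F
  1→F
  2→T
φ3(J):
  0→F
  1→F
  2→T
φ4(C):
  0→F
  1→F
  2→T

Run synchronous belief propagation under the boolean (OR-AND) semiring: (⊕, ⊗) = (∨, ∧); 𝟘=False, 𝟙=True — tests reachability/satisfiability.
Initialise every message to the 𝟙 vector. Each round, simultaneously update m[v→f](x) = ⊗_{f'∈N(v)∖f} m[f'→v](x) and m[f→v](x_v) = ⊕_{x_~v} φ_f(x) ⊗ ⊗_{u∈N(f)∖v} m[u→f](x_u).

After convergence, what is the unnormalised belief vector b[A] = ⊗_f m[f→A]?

b[A] = [F, F, T]

init: all messages = 𝟙 over 3 values
r1 m[φ0→C] = [T, T, T]
r1 m[φ0→A] = [T, T, T]
r1 m[φ0→J] = [T, T, T]
r1 m[φ1→C] = [F, F, T]
r1 m[φ2→A] = [F, F, T]
r1 m[φ3→J] = [F, F, T]
r1 m[φ4→C] = [F, F, T]
r1 m[C→φ0] = [T, T, T]
r1 m[C→φ1] = [T, T, T]
r1 m[C→φ4] = [T, T, T]
r1 m[A→φ0] = [T, T, T]
r1 m[A→φ2] = [T, T, T]
r1 m[J→φ0] = [T, T, T]
r1 m[J→φ3] = [T, T, T]
r2 m[φ0→C] = [T, T, T]
r2 m[φ0→A] = [T, T, T]
r2 m[φ0→J] = [T, T, T]
r2 m[φ1→C] = [F, F, T]
r2 m[φ2→A] = [F, F, T]
r2 m[φ3→J] = [F, F, T]
r2 m[φ4→C] = [F, F, T]
r2 m[C→φ0] = [F, F, T]
r2 m[C→φ1] = [F, F, T]
r2 m[C→φ4] = [F, F, T]
r2 m[A→φ0] = [F, F, T]
r2 m[A→φ2] = [T, T, T]
r2 m[J→φ0] = [F, F, T]
r2 m[J→φ3] = [T, T, T]
r3 m[φ0→C] = [F, T, T]
r3 m[φ0→A] = [F, F, T]
r3 m[φ0→J] = [T, T, T]
r3 m[φ1→C] = [F, F, T]
r3 m[φ2→A] = [F, F, T]
r3 m[φ3→J] = [F, F, T]
r3 m[φ4→C] = [F, F, T]
r3 m[C→φ0] = [F, F, T]
r3 m[C→φ1] = [F, F, T]
r3 m[C→φ4] = [F, F, T]
r3 m[A→φ0] = [F, F, T]
r3 m[A→φ2] = [T, T, T]
r3 m[J→φ0] = [F, F, T]
r3 m[J→φ3] = [T, T, T]
r4 m[φ0→C] = [F, T, T]
r4 m[φ0→A] = [F, F, T]
r4 m[φ0→J] = [T, T, T]
r4 m[φ1→C] = [F, F, T]
r4 m[φ2→A] = [F, F, T]
r4 m[φ3→J] = [F, F, T]
r4 m[φ4→C] = [F, F, T]
r4 m[C→φ0] = [F, F, T]
r4 m[C→φ1] = [F, F, T]
r4 m[C→φ4] = [F, F, T]
r4 m[A→φ0] = [F, F, T]
r4 m[A→φ2] = [F, F, T]
r4 m[J→φ0] = [F, F, T]
r4 m[J→φ3] = [T, T, T]
r5 m[φ0→C] = [F, T, T]
r5 m[φ0→A] = [F, F, T]
r5 m[φ0→J] = [T, T, T]
r5 m[φ1→C] = [F, F, T]
r5 m[φ2→A] = [F, F, T]
r5 m[φ3→J] = [F, F, T]
r5 m[φ4→C] = [F, F, T]
r5 m[C→φ0] = [F, F, T]
r5 m[C→φ1] = [F, F, T]
r5 m[C→φ4] = [F, F, T]
r5 m[A→φ0] = [F, F, T]
r5 m[A→φ2] = [F, F, T]
r5 m[J→φ0] = [F, F, T]
r5 m[J→φ3] = [T, T, T]
fixed point reached at round 5
b[A] = ⊗ incoming = [F, F, T]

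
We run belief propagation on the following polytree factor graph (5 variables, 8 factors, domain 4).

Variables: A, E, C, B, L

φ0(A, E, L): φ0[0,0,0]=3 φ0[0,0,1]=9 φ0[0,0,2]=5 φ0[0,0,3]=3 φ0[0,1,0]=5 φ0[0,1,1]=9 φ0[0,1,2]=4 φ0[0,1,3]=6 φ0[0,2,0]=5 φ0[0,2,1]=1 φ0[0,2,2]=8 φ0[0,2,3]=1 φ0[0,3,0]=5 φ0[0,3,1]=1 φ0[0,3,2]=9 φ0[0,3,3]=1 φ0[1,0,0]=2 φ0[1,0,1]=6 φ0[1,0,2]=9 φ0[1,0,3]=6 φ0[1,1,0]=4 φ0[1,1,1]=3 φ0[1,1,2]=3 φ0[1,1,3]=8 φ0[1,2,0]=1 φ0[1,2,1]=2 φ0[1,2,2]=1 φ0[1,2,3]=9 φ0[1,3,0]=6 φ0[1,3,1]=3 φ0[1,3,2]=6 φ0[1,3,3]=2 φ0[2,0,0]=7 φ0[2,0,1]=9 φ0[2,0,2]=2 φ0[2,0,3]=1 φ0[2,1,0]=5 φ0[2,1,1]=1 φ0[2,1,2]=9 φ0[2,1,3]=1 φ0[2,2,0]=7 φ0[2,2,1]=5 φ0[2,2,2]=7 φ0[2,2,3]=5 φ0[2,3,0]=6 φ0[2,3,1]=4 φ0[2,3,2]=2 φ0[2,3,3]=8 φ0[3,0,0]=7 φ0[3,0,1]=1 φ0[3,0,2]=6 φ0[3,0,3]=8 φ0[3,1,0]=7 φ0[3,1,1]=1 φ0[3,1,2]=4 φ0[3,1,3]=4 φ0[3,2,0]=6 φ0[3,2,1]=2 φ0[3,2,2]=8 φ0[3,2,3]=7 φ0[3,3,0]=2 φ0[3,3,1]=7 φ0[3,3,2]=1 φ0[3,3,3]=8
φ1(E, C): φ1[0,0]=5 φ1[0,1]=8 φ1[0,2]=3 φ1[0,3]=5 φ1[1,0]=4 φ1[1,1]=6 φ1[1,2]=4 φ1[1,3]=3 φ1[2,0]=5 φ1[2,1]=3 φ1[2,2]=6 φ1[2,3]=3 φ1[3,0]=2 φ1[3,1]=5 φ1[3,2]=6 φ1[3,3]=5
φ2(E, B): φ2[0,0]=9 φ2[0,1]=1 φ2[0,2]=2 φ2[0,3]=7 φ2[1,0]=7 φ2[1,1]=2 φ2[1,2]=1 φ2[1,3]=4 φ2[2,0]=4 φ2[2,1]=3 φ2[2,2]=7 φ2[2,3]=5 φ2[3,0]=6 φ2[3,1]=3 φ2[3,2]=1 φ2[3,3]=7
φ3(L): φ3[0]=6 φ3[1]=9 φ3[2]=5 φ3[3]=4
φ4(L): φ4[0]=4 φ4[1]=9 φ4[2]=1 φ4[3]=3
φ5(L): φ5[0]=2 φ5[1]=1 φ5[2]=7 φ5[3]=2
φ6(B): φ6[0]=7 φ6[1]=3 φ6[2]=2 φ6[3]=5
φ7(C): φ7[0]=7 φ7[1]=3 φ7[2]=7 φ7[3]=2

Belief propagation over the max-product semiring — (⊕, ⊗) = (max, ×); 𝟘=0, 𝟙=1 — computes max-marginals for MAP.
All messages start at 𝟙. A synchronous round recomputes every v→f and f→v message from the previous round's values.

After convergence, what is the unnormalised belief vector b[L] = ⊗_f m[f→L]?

b[L] = [740880, 1607445, 694575, 423360]

init: all messages = 𝟙 over 4 values
r1 m[φ0→A] = [9, 9, 9, 8]
r1 m[φ0→E] = [9, 9, 9, 9]
r1 m[φ0→L] = [7, 9, 9, 9]
r1 m[φ1→E] = [8, 6, 6, 6]
r1 m[φ1→C] = [5, 8, 6, 5]
r1 m[φ2→E] = [9, 7, 7, 7]
r1 m[φ2→B] = [9, 3, 7, 7]
r1 m[φ3→L] = [6, 9, 5, 4]
r1 m[φ4→L] = [4, 9, 1, 3]
r1 m[φ5→L] = [2, 1, 7, 2]
r1 m[φ6→B] = [7, 3, 2, 5]
r1 m[φ7→C] = [7, 3, 7, 2]
r1 m[A→φ0] = [1, 1, 1, 1]
r1 m[E→φ0] = [1, 1, 1, 1]
r1 m[E→φ1] = [1, 1, 1, 1]
r1 m[E→φ2] = [1, 1, 1, 1]
r1 m[C→φ1] = [1, 1, 1, 1]
r1 m[C→φ7] = [1, 1, 1, 1]
r1 m[B→φ2] = [1, 1, 1, 1]
r1 m[B→φ6] = [1, 1, 1, 1]
r1 m[L→φ0] = [1, 1, 1, 1]
r1 m[L→φ3] = [1, 1, 1, 1]
r1 m[L→φ4] = [1, 1, 1, 1]
r1 m[L→φ5] = [1, 1, 1, 1]
r2 m[φ0→A] = [9, 9, 9, 8]
r2 m[φ0→E] = [9, 9, 9, 9]
r2 m[φ0→L] = [7, 9, 9, 9]
r2 m[φ1→E] = [8, 6, 6, 6]
r2 m[φ1→C] = [5, 8, 6, 5]
r2 m[φ2→E] = [9, 7, 7, 7]
r2 m[φ2→B] = [9, 3, 7, 7]
r2 m[φ3→L] = [6, 9, 5, 4]
r2 m[φ4→L] = [4, 9, 1, 3]
r2 m[φ5→L] = [2, 1, 7, 2]
r2 m[φ6→B] = [7, 3, 2, 5]
r2 m[φ7→C] = [7, 3, 7, 2]
r2 m[A→φ0] = [1, 1, 1, 1]
r2 m[E→φ0] = [72, 42, 42, 42]
r2 m[E→φ1] = [81, 63, 63, 63]
r2 m[E→φ2] = [72, 54, 54, 54]
r2 m[C→φ1] = [7, 3, 7, 2]
r2 m[C→φ7] = [5, 8, 6, 5]
r2 m[B→φ2] = [7, 3, 2, 5]
r2 m[B→φ6] = [9, 3, 7, 7]
r2 m[L→φ0] = [48, 81, 35, 24]
r2 m[L→φ3] = [56, 81, 63, 54]
r2 m[L→φ4] = [84, 81, 315, 72]
r2 m[L→φ5] = [168, 729, 45, 108]
r3 m[φ0→A] = [52488, 34992, 52488, 24192]
r3 m[φ0→E] = [729, 729, 405, 567]
r3 m[φ0→L] = [504, 648, 648, 576]
r3 m[φ1→E] = [35, 28, 42, 42]
r3 m[φ1→C] = [405, 648, 378, 405]
r3 m[φ2→E] = [63, 49, 28, 42]
r3 m[φ2→B] = [648, 162, 378, 504]
r3 m[φ3→L] = [6, 9, 5, 4]
r3 m[φ4→L] = [4, 9, 1, 3]
r3 m[φ5→L] = [2, 1, 7, 2]
r3 m[φ6→B] = [7, 3, 2, 5]
r3 m[φ7→C] = [7, 3, 7, 2]
r3 m[A→φ0] = [1, 1, 1, 1]
r3 m[E→φ0] = [72, 42, 42, 42]
r3 m[E→φ1] = [81, 63, 63, 63]
r3 m[E→φ2] = [72, 54, 54, 54]
r3 m[C→φ1] = [7, 3, 7, 2]
r3 m[C→φ7] = [5, 8, 6, 5]
r3 m[B→φ2] = [7, 3, 2, 5]
r3 m[B→φ6] = [9, 3, 7, 7]
r3 m[L→φ0] = [48, 81, 35, 24]
r3 m[L→φ3] = [56, 81, 63, 54]
r3 m[L→φ4] = [84, 81, 315, 72]
r3 m[L→φ5] = [168, 729, 45, 108]
r4 m[φ0→A] = [52488, 34992, 52488, 24192]
r4 m[φ0→E] = [729, 729, 405, 567]
r4 m[φ0→L] = [504, 648, 648, 576]
r4 m[φ1→E] = [35, 28, 42, 42]
r4 m[φ1→C] = [405, 648, 378, 405]
r4 m[φ2→E] = [63, 49, 28, 42]
r4 m[φ2→B] = [648, 162, 378, 504]
r4 m[φ3→L] = [6, 9, 5, 4]
r4 m[φ4→L] = [4, 9, 1, 3]
r4 m[φ5→L] = [2, 1, 7, 2]
r4 m[φ6→B] = [7, 3, 2, 5]
r4 m[φ7→C] = [7, 3, 7, 2]
r4 m[A→φ0] = [1, 1, 1, 1]
r4 m[E→φ0] = [2205, 1372, 1176, 1764]
r4 m[E→φ1] = [45927, 35721, 11340, 23814]
r4 m[E→φ2] = [25515, 20412, 17010, 23814]
r4 m[C→φ1] = [7, 3, 7, 2]
r4 m[C→φ7] = [405, 648, 378, 405]
r4 m[B→φ2] = [7, 3, 2, 5]
r4 m[B→φ6] = [648, 162, 378, 504]
r4 m[L→φ0] = [48, 81, 35, 24]
r4 m[L→φ3] = [4032, 5832, 4536, 3456]
r4 m[L→φ4] = [6048, 5832, 22680, 4608]
r4 m[L→φ5] = [12096, 52488, 3240, 6912]
r5 m[φ0→A] = [1607445, 1071630, 1607445, 1000188]
r5 m[φ0→E] = [729, 729, 405, 567]
r5 m[φ0→L] = [15435, 19845, 19845, 17640]
r5 m[φ1→E] = [35, 28, 42, 42]
r5 m[φ1→C] = [229635, 367416, 142884, 229635]
r5 m[φ2→E] = [63, 49, 28, 42]
r5 m[φ2→B] = [229635, 71442, 119070, 178605]
r5 m[φ3→L] = [6, 9, 5, 4]
r5 m[φ4→L] = [4, 9, 1, 3]
r5 m[φ5→L] = [2, 1, 7, 2]
r5 m[φ6→B] = [7, 3, 2, 5]
r5 m[φ7→C] = [7, 3, 7, 2]
r5 m[A→φ0] = [1, 1, 1, 1]
r5 m[E→φ0] = [2205, 1372, 1176, 1764]
r5 m[E→φ1] = [45927, 35721, 11340, 23814]
r5 m[E→φ2] = [25515, 20412, 17010, 23814]
r5 m[C→φ1] = [7, 3, 7, 2]
r5 m[C→φ7] = [405, 648, 378, 405]
r5 m[B→φ2] = [7, 3, 2, 5]
r5 m[B→φ6] = [648, 162, 378, 504]
r5 m[L→φ0] = [48, 81, 35, 24]
r5 m[L→φ3] = [4032, 5832, 4536, 3456]
r5 m[L→φ4] = [6048, 5832, 22680, 4608]
r5 m[L→φ5] = [12096, 52488, 3240, 6912]
r6 m[φ0→A] = [1607445, 1071630, 1607445, 1000188]
r6 m[φ0→E] = [729, 729, 405, 567]
r6 m[φ0→L] = [15435, 19845, 19845, 17640]
r6 m[φ1→E] = [35, 28, 42, 42]
r6 m[φ1→C] = [229635, 367416, 142884, 229635]
r6 m[φ2→E] = [63, 49, 28, 42]
r6 m[φ2→B] = [229635, 71442, 119070, 178605]
r6 m[φ3→L] = [6, 9, 5, 4]
r6 m[φ4→L] = [4, 9, 1, 3]
r6 m[φ5→L] = [2, 1, 7, 2]
r6 m[φ6→B] = [7, 3, 2, 5]
r6 m[φ7→C] = [7, 3, 7, 2]
r6 m[A→φ0] = [1, 1, 1, 1]
r6 m[E→φ0] = [2205, 1372, 1176, 1764]
r6 m[E→φ1] = [45927, 35721, 11340, 23814]
r6 m[E→φ2] = [25515, 20412, 17010, 23814]
r6 m[C→φ1] = [7, 3, 7, 2]
r6 m[C→φ7] = [229635, 367416, 142884, 229635]
r6 m[B→φ2] = [7, 3, 2, 5]
r6 m[B→φ6] = [229635, 71442, 119070, 178605]
r6 m[L→φ0] = [48, 81, 35, 24]
r6 m[L→φ3] = [123480, 178605, 138915, 105840]
r6 m[L→φ4] = [185220, 178605, 694575, 141120]
r6 m[L→φ5] = [370440, 1607445, 99225, 211680]
r7 m[φ0→A] = [1607445, 1071630, 1607445, 1000188]
r7 m[φ0→E] = [729, 729, 405, 567]
r7 m[φ0→L] = [15435, 19845, 19845, 17640]
r7 m[φ1→E] = [35, 28, 42, 42]
r7 m[φ1→C] = [229635, 367416, 142884, 229635]
r7 m[φ2→E] = [63, 49, 28, 42]
r7 m[φ2→B] = [229635, 71442, 119070, 178605]
r7 m[φ3→L] = [6, 9, 5, 4]
r7 m[φ4→L] = [4, 9, 1, 3]
r7 m[φ5→L] = [2, 1, 7, 2]
r7 m[φ6→B] = [7, 3, 2, 5]
r7 m[φ7→C] = [7, 3, 7, 2]
r7 m[A→φ0] = [1, 1, 1, 1]
r7 m[E→φ0] = [2205, 1372, 1176, 1764]
r7 m[E→φ1] = [45927, 35721, 11340, 23814]
r7 m[E→φ2] = [25515, 20412, 17010, 23814]
r7 m[C→φ1] = [7, 3, 7, 2]
r7 m[C→φ7] = [229635, 367416, 142884, 229635]
r7 m[B→φ2] = [7, 3, 2, 5]
r7 m[B→φ6] = [229635, 71442, 119070, 178605]
r7 m[L→φ0] = [48, 81, 35, 24]
r7 m[L→φ3] = [123480, 178605, 138915, 105840]
r7 m[L→φ4] = [185220, 178605, 694575, 141120]
r7 m[L→φ5] = [370440, 1607445, 99225, 211680]
fixed point reached at round 7
b[L] = ⊗ incoming = [740880, 1607445, 694575, 423360]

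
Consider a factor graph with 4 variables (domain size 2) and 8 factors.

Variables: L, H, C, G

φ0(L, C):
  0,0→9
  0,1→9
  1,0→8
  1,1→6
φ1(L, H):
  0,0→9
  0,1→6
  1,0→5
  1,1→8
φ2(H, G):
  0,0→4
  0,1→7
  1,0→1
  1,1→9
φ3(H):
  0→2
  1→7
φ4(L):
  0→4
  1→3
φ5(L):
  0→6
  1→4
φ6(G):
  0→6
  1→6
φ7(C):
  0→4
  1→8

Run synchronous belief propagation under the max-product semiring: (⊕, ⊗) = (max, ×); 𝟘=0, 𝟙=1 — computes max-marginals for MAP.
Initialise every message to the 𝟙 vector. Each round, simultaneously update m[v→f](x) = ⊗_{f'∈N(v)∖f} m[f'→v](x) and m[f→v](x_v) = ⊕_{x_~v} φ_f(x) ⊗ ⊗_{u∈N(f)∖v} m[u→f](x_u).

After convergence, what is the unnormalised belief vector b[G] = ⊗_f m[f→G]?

b[G] = [746496, 3919104]

init: all messages = 𝟙 over 2 values
r1 m[φ0→L] = [9, 8]
r1 m[φ0→C] = [9, 9]
r1 m[φ1→L] = [9, 8]
r1 m[φ1→H] = [9, 8]
r1 m[φ2→H] = [7, 9]
r1 m[φ2→G] = [4, 9]
r1 m[φ3→H] = [2, 7]
r1 m[φ4→L] = [4, 3]
r1 m[φ5→L] = [6, 4]
r1 m[φ6→G] = [6, 6]
r1 m[φ7→C] = [4, 8]
r1 m[L→φ0] = [1, 1]
r1 m[L→φ1] = [1, 1]
r1 m[L→φ4] = [1, 1]
r1 m[L→φ5] = [1, 1]
r1 m[H→φ1] = [1, 1]
r1 m[H→φ2] = [1, 1]
r1 m[H→φ3] = [1, 1]
r1 m[C→φ0] = [1, 1]
r1 m[C→φ7] = [1, 1]
r1 m[G→φ2] = [1, 1]
r1 m[G→φ6] = [1, 1]
r2 m[φ0→L] = [9, 8]
r2 m[φ0→C] = [9, 9]
r2 m[φ1→L] = [9, 8]
r2 m[φ1→H] = [9, 8]
r2 m[φ2→H] = [7, 9]
r2 m[φ2→G] = [4, 9]
r2 m[φ3→H] = [2, 7]
r2 m[φ4→L] = [4, 3]
r2 m[φ5→L] = [6, 4]
r2 m[φ6→G] = [6, 6]
r2 m[φ7→C] = [4, 8]
r2 m[L→φ0] = [216, 96]
r2 m[L→φ1] = [216, 96]
r2 m[L→φ4] = [486, 256]
r2 m[L→φ5] = [324, 192]
r2 m[H→φ1] = [14, 63]
r2 m[H→φ2] = [18, 56]
r2 m[H→φ3] = [63, 72]
r2 m[C→φ0] = [4, 8]
r2 m[C→φ7] = [9, 9]
r2 m[G→φ2] = [6, 6]
r2 m[G→φ6] = [4, 9]
r3 m[φ0→L] = [72, 48]
r3 m[φ0→C] = [1944, 1944]
r3 m[φ1→L] = [378, 504]
r3 m[φ1→H] = [1944, 1296]
r3 m[φ2→H] = [42, 54]
r3 m[φ2→G] = [72, 504]
r3 m[φ3→H] = [2, 7]
r3 m[φ4→L] = [4, 3]
r3 m[φ5→L] = [6, 4]
r3 m[φ6→G] = [6, 6]
r3 m[φ7→C] = [4, 8]
r3 m[L→φ0] = [216, 96]
r3 m[L→φ1] = [216, 96]
r3 m[L→φ4] = [486, 256]
r3 m[L→φ5] = [324, 192]
r3 m[H→φ1] = [14, 63]
r3 m[H→φ2] = [18, 56]
r3 m[H→φ3] = [63, 72]
r3 m[C→φ0] = [4, 8]
r3 m[C→φ7] = [9, 9]
r3 m[G→φ2] = [6, 6]
r3 m[G→φ6] = [4, 9]
r4 m[φ0→L] = [72, 48]
r4 m[φ0→C] = [1944, 1944]
r4 m[φ1→L] = [378, 504]
r4 m[φ1→H] = [1944, 1296]
r4 m[φ2→H] = [42, 54]
r4 m[φ2→G] = [72, 504]
r4 m[φ3→H] = [2, 7]
r4 m[φ4→L] = [4, 3]
r4 m[φ5→L] = [6, 4]
r4 m[φ6→G] = [6, 6]
r4 m[φ7→C] = [4, 8]
r4 m[L→φ0] = [9072, 6048]
r4 m[L→φ1] = [1728, 576]
r4 m[L→φ4] = [163296, 96768]
r4 m[L→φ5] = [108864, 72576]
r4 m[H→φ1] = [84, 378]
r4 m[H→φ2] = [3888, 9072]
r4 m[H→φ3] = [81648, 69984]
r4 m[C→φ0] = [4, 8]
r4 m[C→φ7] = [1944, 1944]
r4 m[G→φ2] = [6, 6]
r4 m[G→φ6] = [72, 504]
r5 m[φ0→L] = [72, 48]
r5 m[φ0→C] = [81648, 81648]
r5 m[φ1→L] = [2268, 3024]
r5 m[φ1→H] = [15552, 10368]
r5 m[φ2→H] = [42, 54]
r5 m[φ2→G] = [15552, 81648]
r5 m[φ3→H] = [2, 7]
r5 m[φ4→L] = [4, 3]
r5 m[φ5→L] = [6, 4]
r5 m[φ6→G] = [6, 6]
r5 m[φ7→C] = [4, 8]
r5 m[L→φ0] = [9072, 6048]
r5 m[L→φ1] = [1728, 576]
r5 m[L→φ4] = [163296, 96768]
r5 m[L→φ5] = [108864, 72576]
r5 m[H→φ1] = [84, 378]
r5 m[H→φ2] = [3888, 9072]
r5 m[H→φ3] = [81648, 69984]
r5 m[C→φ0] = [4, 8]
r5 m[C→φ7] = [1944, 1944]
r5 m[G→φ2] = [6, 6]
r5 m[G→φ6] = [72, 504]
r6 m[φ0→L] = [72, 48]
r6 m[φ0→C] = [81648, 81648]
r6 m[φ1→L] = [2268, 3024]
r6 m[φ1→H] = [15552, 10368]
r6 m[φ2→H] = [42, 54]
r6 m[φ2→G] = [15552, 81648]
r6 m[φ3→H] = [2, 7]
r6 m[φ4→L] = [4, 3]
r6 m[φ5→L] = [6, 4]
r6 m[φ6→G] = [6, 6]
r6 m[φ7→C] = [4, 8]
r6 m[L→φ0] = [54432, 36288]
r6 m[L→φ1] = [1728, 576]
r6 m[L→φ4] = [979776, 580608]
r6 m[L→φ5] = [653184, 435456]
r6 m[H→φ1] = [84, 378]
r6 m[H→φ2] = [31104, 72576]
r6 m[H→φ3] = [653184, 559872]
r6 m[C→φ0] = [4, 8]
r6 m[C→φ7] = [81648, 81648]
r6 m[G→φ2] = [6, 6]
r6 m[G→φ6] = [15552, 81648]
r7 m[φ0→L] = [72, 48]
r7 m[φ0→C] = [489888, 489888]
r7 m[φ1→L] = [2268, 3024]
r7 m[φ1→H] = [15552, 10368]
r7 m[φ2→H] = [42, 54]
r7 m[φ2→G] = [124416, 653184]
r7 m[φ3→H] = [2, 7]
r7 m[φ4→L] = [4, 3]
r7 m[φ5→L] = [6, 4]
r7 m[φ6→G] = [6, 6]
r7 m[φ7→C] = [4, 8]
r7 m[L→φ0] = [54432, 36288]
r7 m[L→φ1] = [1728, 576]
r7 m[L→φ4] = [979776, 580608]
r7 m[L→φ5] = [653184, 435456]
r7 m[H→φ1] = [84, 378]
r7 m[H→φ2] = [31104, 72576]
r7 m[H→φ3] = [653184, 559872]
r7 m[C→φ0] = [4, 8]
r7 m[C→φ7] = [81648, 81648]
r7 m[G→φ2] = [6, 6]
r7 m[G→φ6] = [15552, 81648]
r8 m[φ0→L] = [72, 48]
r8 m[φ0→C] = [489888, 489888]
r8 m[φ1→L] = [2268, 3024]
r8 m[φ1→H] = [15552, 10368]
r8 m[φ2→H] = [42, 54]
r8 m[φ2→G] = [124416, 653184]
r8 m[φ3→H] = [2, 7]
r8 m[φ4→L] = [4, 3]
r8 m[φ5→L] = [6, 4]
r8 m[φ6→G] = [6, 6]
r8 m[φ7→C] = [4, 8]
r8 m[L→φ0] = [54432, 36288]
r8 m[L→φ1] = [1728, 576]
r8 m[L→φ4] = [979776, 580608]
r8 m[L→φ5] = [653184, 435456]
r8 m[H→φ1] = [84, 378]
r8 m[H→φ2] = [31104, 72576]
r8 m[H→φ3] = [653184, 559872]
r8 m[C→φ0] = [4, 8]
r8 m[C→φ7] = [489888, 489888]
r8 m[G→φ2] = [6, 6]
r8 m[G→φ6] = [124416, 653184]
r9 m[φ0→L] = [72, 48]
r9 m[φ0→C] = [489888, 489888]
r9 m[φ1→L] = [2268, 3024]
r9 m[φ1→H] = [15552, 10368]
r9 m[φ2→H] = [42, 54]
r9 m[φ2→G] = [124416, 653184]
r9 m[φ3→H] = [2, 7]
r9 m[φ4→L] = [4, 3]
r9 m[φ5→L] = [6, 4]
r9 m[φ6→G] = [6, 6]
r9 m[φ7→C] = [4, 8]
r9 m[L→φ0] = [54432, 36288]
r9 m[L→φ1] = [1728, 576]
r9 m[L→φ4] = [979776, 580608]
r9 m[L→φ5] = [653184, 435456]
r9 m[H→φ1] = [84, 378]
r9 m[H→φ2] = [31104, 72576]
r9 m[H→φ3] = [653184, 559872]
r9 m[C→φ0] = [4, 8]
r9 m[C→φ7] = [489888, 489888]
r9 m[G→φ2] = [6, 6]
r9 m[G→φ6] = [124416, 653184]
fixed point reached at round 9
b[G] = ⊗ incoming = [746496, 3919104]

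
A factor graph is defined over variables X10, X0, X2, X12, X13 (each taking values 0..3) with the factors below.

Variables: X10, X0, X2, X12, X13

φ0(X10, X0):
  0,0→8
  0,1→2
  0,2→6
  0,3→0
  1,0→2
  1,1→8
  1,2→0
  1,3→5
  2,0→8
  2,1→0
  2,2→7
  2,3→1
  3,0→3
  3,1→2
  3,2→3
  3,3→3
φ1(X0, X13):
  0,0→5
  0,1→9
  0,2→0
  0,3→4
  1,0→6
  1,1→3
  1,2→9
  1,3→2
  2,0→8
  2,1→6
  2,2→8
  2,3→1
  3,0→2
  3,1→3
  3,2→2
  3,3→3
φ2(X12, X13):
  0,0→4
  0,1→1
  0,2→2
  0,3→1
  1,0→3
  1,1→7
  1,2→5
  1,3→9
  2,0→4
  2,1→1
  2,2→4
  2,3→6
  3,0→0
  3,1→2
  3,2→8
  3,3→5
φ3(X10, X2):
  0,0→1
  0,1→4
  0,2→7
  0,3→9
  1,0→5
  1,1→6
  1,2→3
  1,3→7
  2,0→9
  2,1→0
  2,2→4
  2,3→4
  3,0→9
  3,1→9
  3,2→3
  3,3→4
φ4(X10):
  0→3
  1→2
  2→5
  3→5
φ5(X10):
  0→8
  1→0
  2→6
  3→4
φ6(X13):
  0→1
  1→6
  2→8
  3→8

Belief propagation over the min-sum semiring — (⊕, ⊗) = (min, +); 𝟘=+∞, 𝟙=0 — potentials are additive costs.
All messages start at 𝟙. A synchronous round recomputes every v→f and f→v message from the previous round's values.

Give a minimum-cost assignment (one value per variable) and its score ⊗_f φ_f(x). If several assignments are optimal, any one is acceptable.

assignment: (X10=1, X0=0, X2=2, X12=3, X13=0); score = 13

init: all messages = 𝟙 over 4 values
r1 m[φ0→X10] = [0, 0, 0, 2]
r1 m[φ0→X0] = [2, 0, 0, 0]
r1 m[φ1→X0] = [0, 2, 1, 2]
r1 m[φ1→X13] = [2, 3, 0, 1]
r1 m[φ2→X12] = [1, 3, 1, 0]
r1 m[φ2→X13] = [0, 1, 2, 1]
r1 m[φ3→X10] = [1, 3, 0, 3]
r1 m[φ3→X2] = [1, 0, 3, 4]
r1 m[φ4→X10] = [3, 2, 5, 5]
r1 m[φ5→X10] = [8, 0, 6, 4]
r1 m[φ6→X13] = [1, 6, 8, 8]
r1 m[X10→φ0] = [0, 0, 0, 0]
r1 m[X10→φ3] = [0, 0, 0, 0]
r1 m[X10→φ4] = [0, 0, 0, 0]
r1 m[X10→φ5] = [0, 0, 0, 0]
r1 m[X0→φ0] = [0, 0, 0, 0]
r1 m[X0→φ1] = [0, 0, 0, 0]
r1 m[X2→φ3] = [0, 0, 0, 0]
r1 m[X12→φ2] = [0, 0, 0, 0]
r1 m[X13→φ1] = [0, 0, 0, 0]
r1 m[X13→φ2] = [0, 0, 0, 0]
r1 m[X13→φ6] = [0, 0, 0, 0]
r2 m[φ0→X10] = [0, 0, 0, 2]
r2 m[φ0→X0] = [2, 0, 0, 0]
r2 m[φ1→X0] = [0, 2, 1, 2]
r2 m[φ1→X13] = [2, 3, 0, 1]
r2 m[φ2→X12] = [1, 3, 1, 0]
r2 m[φ2→X13] = [0, 1, 2, 1]
r2 m[φ3→X10] = [1, 3, 0, 3]
r2 m[φ3→X2] = [1, 0, 3, 4]
r2 m[φ4→X10] = [3, 2, 5, 5]
r2 m[φ5→X10] = [8, 0, 6, 4]
r2 m[φ6→X13] = [1, 6, 8, 8]
r2 m[X10→φ0] = [12, 5, 11, 12]
r2 m[X10→φ3] = [11, 2, 11, 11]
r2 m[X10→φ4] = [9, 3, 6, 9]
r2 m[X10→φ5] = [4, 5, 5, 10]
r2 m[X0→φ0] = [0, 2, 1, 2]
r2 m[X0→φ1] = [2, 0, 0, 0]
r2 m[X2→φ3] = [0, 0, 0, 0]
r2 m[X12→φ2] = [0, 0, 0, 0]
r2 m[X13→φ1] = [1, 7, 10, 9]
r2 m[X13→φ2] = [3, 9, 8, 9]
r2 m[X13→φ6] = [2, 4, 2, 2]
r3 m[φ0→X10] = [2, 1, 2, 3]
r3 m[φ0→X0] = [7, 11, 5, 10]
r3 m[φ1→X0] = [6, 7, 9, 3]
r3 m[φ1→X13] = [2, 3, 2, 1]
r3 m[φ2→X12] = [7, 6, 7, 3]
r3 m[φ2→X13] = [0, 1, 2, 1]
r3 m[φ3→X10] = [1, 3, 0, 3]
r3 m[φ3→X2] = [7, 8, 5, 9]
r3 m[φ4→X10] = [3, 2, 5, 5]
r3 m[φ5→X10] = [8, 0, 6, 4]
r3 m[φ6→X13] = [1, 6, 8, 8]
r3 m[X10→φ0] = [12, 5, 11, 12]
r3 m[X10→φ3] = [11, 2, 11, 11]
r3 m[X10→φ4] = [9, 3, 6, 9]
r3 m[X10→φ5] = [4, 5, 5, 10]
r3 m[X0→φ0] = [0, 2, 1, 2]
r3 m[X0→φ1] = [2, 0, 0, 0]
r3 m[X2→φ3] = [0, 0, 0, 0]
r3 m[X12→φ2] = [0, 0, 0, 0]
r3 m[X13→φ1] = [1, 7, 10, 9]
r3 m[X13→φ2] = [3, 9, 8, 9]
r3 m[X13→φ6] = [2, 4, 2, 2]
r4 m[φ0→X10] = [2, 1, 2, 3]
r4 m[φ0→X0] = [7, 11, 5, 10]
r4 m[φ1→X0] = [6, 7, 9, 3]
r4 m[φ1→X13] = [2, 3, 2, 1]
r4 m[φ2→X12] = [7, 6, 7, 3]
r4 m[φ2→X13] = [0, 1, 2, 1]
r4 m[φ3→X10] = [1, 3, 0, 3]
r4 m[φ3→X2] = [7, 8, 5, 9]
r4 m[φ4→X10] = [3, 2, 5, 5]
r4 m[φ5→X10] = [8, 0, 6, 4]
r4 m[φ6→X13] = [1, 6, 8, 8]
r4 m[X10→φ0] = [12, 5, 11, 12]
r4 m[X10→φ3] = [13, 3, 13, 12]
r4 m[X10→φ4] = [11, 4, 8, 10]
r4 m[X10→φ5] = [6, 6, 7, 11]
r4 m[X0→φ0] = [6, 7, 9, 3]
r4 m[X0→φ1] = [7, 11, 5, 10]
r4 m[X2→φ3] = [0, 0, 0, 0]
r4 m[X12→φ2] = [0, 0, 0, 0]
r4 m[X13→φ1] = [1, 7, 10, 9]
r4 m[X13→φ2] = [3, 9, 10, 9]
r4 m[X13→φ6] = [2, 4, 4, 2]
r5 m[φ0→X10] = [3, 8, 4, 6]
r5 m[φ0→X0] = [7, 11, 5, 10]
r5 m[φ1→X0] = [6, 7, 9, 3]
r5 m[φ1→X13] = [12, 11, 7, 6]
r5 m[φ2→X12] = [7, 6, 7, 3]
r5 m[φ2→X13] = [0, 1, 2, 1]
r5 m[φ3→X10] = [1, 3, 0, 3]
r5 m[φ3→X2] = [8, 9, 6, 10]
r5 m[φ4→X10] = [3, 2, 5, 5]
r5 m[φ5→X10] = [8, 0, 6, 4]
r5 m[φ6→X13] = [1, 6, 8, 8]
r5 m[X10→φ0] = [12, 5, 11, 12]
r5 m[X10→φ3] = [13, 3, 13, 12]
r5 m[X10→φ4] = [11, 4, 8, 10]
r5 m[X10→φ5] = [6, 6, 7, 11]
r5 m[X0→φ0] = [6, 7, 9, 3]
r5 m[X0→φ1] = [7, 11, 5, 10]
r5 m[X2→φ3] = [0, 0, 0, 0]
r5 m[X12→φ2] = [0, 0, 0, 0]
r5 m[X13→φ1] = [1, 7, 10, 9]
r5 m[X13→φ2] = [3, 9, 10, 9]
r5 m[X13→φ6] = [2, 4, 4, 2]
r6 m[φ0→X10] = [3, 8, 4, 6]
r6 m[φ0→X0] = [7, 11, 5, 10]
r6 m[φ1→X0] = [6, 7, 9, 3]
r6 m[φ1→X13] = [12, 11, 7, 6]
r6 m[φ2→X12] = [7, 6, 7, 3]
r6 m[φ2→X13] = [0, 1, 2, 1]
r6 m[φ3→X10] = [1, 3, 0, 3]
r6 m[φ3→X2] = [8, 9, 6, 10]
r6 m[φ4→X10] = [3, 2, 5, 5]
r6 m[φ5→X10] = [8, 0, 6, 4]
r6 m[φ6→X13] = [1, 6, 8, 8]
r6 m[X10→φ0] = [12, 5, 11, 12]
r6 m[X10→φ3] = [14, 10, 15, 15]
r6 m[X10→φ4] = [12, 11, 10, 13]
r6 m[X10→φ5] = [7, 13, 9, 14]
r6 m[X0→φ0] = [6, 7, 9, 3]
r6 m[X0→φ1] = [7, 11, 5, 10]
r6 m[X2→φ3] = [0, 0, 0, 0]
r6 m[X12→φ2] = [0, 0, 0, 0]
r6 m[X13→φ1] = [1, 7, 10, 9]
r6 m[X13→φ2] = [13, 17, 15, 14]
r6 m[X13→φ6] = [12, 12, 9, 7]
r7 m[φ0→X10] = [3, 8, 4, 6]
r7 m[φ0→X0] = [7, 11, 5, 10]
r7 m[φ1→X0] = [6, 7, 9, 3]
r7 m[φ1→X13] = [12, 11, 7, 6]
r7 m[φ2→X12] = [15, 16, 17, 13]
r7 m[φ2→X13] = [0, 1, 2, 1]
r7 m[φ3→X10] = [1, 3, 0, 3]
r7 m[φ3→X2] = [15, 15, 13, 17]
r7 m[φ4→X10] = [3, 2, 5, 5]
r7 m[φ5→X10] = [8, 0, 6, 4]
r7 m[φ6→X13] = [1, 6, 8, 8]
r7 m[X10→φ0] = [12, 5, 11, 12]
r7 m[X10→φ3] = [14, 10, 15, 15]
r7 m[X10→φ4] = [12, 11, 10, 13]
r7 m[X10→φ5] = [7, 13, 9, 14]
r7 m[X0→φ0] = [6, 7, 9, 3]
r7 m[X0→φ1] = [7, 11, 5, 10]
r7 m[X2→φ3] = [0, 0, 0, 0]
r7 m[X12→φ2] = [0, 0, 0, 0]
r7 m[X13→φ1] = [1, 7, 10, 9]
r7 m[X13→φ2] = [13, 17, 15, 14]
r7 m[X13→φ6] = [12, 12, 9, 7]
r8 m[φ0→X10] = [3, 8, 4, 6]
r8 m[φ0→X0] = [7, 11, 5, 10]
r8 m[φ1→X0] = [6, 7, 9, 3]
r8 m[φ1→X13] = [12, 11, 7, 6]
r8 m[φ2→X12] = [15, 16, 17, 13]
r8 m[φ2→X13] = [0, 1, 2, 1]
r8 m[φ3→X10] = [1, 3, 0, 3]
r8 m[φ3→X2] = [15, 15, 13, 17]
r8 m[φ4→X10] = [3, 2, 5, 5]
r8 m[φ5→X10] = [8, 0, 6, 4]
r8 m[φ6→X13] = [1, 6, 8, 8]
r8 m[X10→φ0] = [12, 5, 11, 12]
r8 m[X10→φ3] = [14, 10, 15, 15]
r8 m[X10→φ4] = [12, 11, 10, 13]
r8 m[X10→φ5] = [7, 13, 9, 14]
r8 m[X0→φ0] = [6, 7, 9, 3]
r8 m[X0→φ1] = [7, 11, 5, 10]
r8 m[X2→φ3] = [0, 0, 0, 0]
r8 m[X12→φ2] = [0, 0, 0, 0]
r8 m[X13→φ1] = [1, 7, 10, 9]
r8 m[X13→φ2] = [13, 17, 15, 14]
r8 m[X13→φ6] = [12, 12, 9, 7]
fixed point reached at round 8
traceback from X10: (X10=1, X0=0, X2=2, X12=3, X13=0), score=13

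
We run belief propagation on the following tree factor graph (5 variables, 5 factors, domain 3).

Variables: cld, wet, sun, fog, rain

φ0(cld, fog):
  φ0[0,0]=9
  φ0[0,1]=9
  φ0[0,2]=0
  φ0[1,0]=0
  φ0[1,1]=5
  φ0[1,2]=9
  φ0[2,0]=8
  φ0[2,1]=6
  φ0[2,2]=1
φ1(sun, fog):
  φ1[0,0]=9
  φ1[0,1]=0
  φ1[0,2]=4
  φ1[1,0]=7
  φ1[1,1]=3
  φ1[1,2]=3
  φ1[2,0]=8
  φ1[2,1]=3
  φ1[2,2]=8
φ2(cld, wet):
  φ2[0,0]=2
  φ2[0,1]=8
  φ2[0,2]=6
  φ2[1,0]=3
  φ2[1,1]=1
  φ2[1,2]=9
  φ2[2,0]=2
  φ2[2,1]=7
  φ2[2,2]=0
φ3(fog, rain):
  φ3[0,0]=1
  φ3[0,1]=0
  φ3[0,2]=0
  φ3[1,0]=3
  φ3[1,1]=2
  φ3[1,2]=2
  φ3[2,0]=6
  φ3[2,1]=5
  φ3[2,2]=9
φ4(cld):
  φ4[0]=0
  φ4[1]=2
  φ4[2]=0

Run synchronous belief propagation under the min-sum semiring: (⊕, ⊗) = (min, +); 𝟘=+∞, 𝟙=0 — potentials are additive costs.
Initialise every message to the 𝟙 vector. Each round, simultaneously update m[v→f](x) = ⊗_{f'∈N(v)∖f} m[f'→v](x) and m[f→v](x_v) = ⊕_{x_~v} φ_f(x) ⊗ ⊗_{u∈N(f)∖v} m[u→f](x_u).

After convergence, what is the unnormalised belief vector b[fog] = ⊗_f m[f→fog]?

b[fog] = [10, 8, 9]

init: all messages = 𝟙 over 3 values
r1 m[φ0→cld] = [0, 0, 1]
r1 m[φ0→fog] = [0, 5, 0]
r1 m[φ1→sun] = [0, 3, 3]
r1 m[φ1→fog] = [7, 0, 3]
r1 m[φ2→cld] = [2, 1, 0]
r1 m[φ2→wet] = [2, 1, 0]
r1 m[φ3→fog] = [0, 2, 5]
r1 m[φ3→rain] = [1, 0, 0]
r1 m[φ4→cld] = [0, 2, 0]
r1 m[cld→φ0] = [0, 0, 0]
r1 m[cld→φ2] = [0, 0, 0]
r1 m[cld→φ4] = [0, 0, 0]
r1 m[wet→φ2] = [0, 0, 0]
r1 m[sun→φ1] = [0, 0, 0]
r1 m[fog→φ0] = [0, 0, 0]
r1 m[fog→φ1] = [0, 0, 0]
r1 m[fog→φ3] = [0, 0, 0]
r1 m[rain→φ3] = [0, 0, 0]
r2 m[φ0→cld] = [0, 0, 1]
r2 m[φ0→fog] = [0, 5, 0]
r2 m[φ1→sun] = [0, 3, 3]
r2 m[φ1→fog] = [7, 0, 3]
r2 m[φ2→cld] = [2, 1, 0]
r2 m[φ2→wet] = [2, 1, 0]
r2 m[φ3→fog] = [0, 2, 5]
r2 m[φ3→rain] = [1, 0, 0]
r2 m[φ4→cld] = [0, 2, 0]
r2 m[cld→φ0] = [2, 3, 0]
r2 m[cld→φ2] = [0, 2, 1]
r2 m[cld→φ4] = [2, 1, 1]
r2 m[wet→φ2] = [0, 0, 0]
r2 m[sun→φ1] = [0, 0, 0]
r2 m[fog→φ0] = [7, 2, 8]
r2 m[fog→φ1] = [0, 7, 5]
r2 m[fog→φ3] = [7, 5, 3]
r2 m[rain→φ3] = [0, 0, 0]
r3 m[φ0→cld] = [8, 7, 8]
r3 m[φ0→fog] = [3, 6, 1]
r3 m[φ1→sun] = [7, 7, 8]
r3 m[φ1→fog] = [7, 0, 3]
r3 m[φ2→cld] = [2, 1, 0]
r3 m[φ2→wet] = [2, 3, 1]
r3 m[φ3→fog] = [0, 2, 5]
r3 m[φ3→rain] = [8, 7, 7]
r3 m[φ4→cld] = [0, 2, 0]
r3 m[cld→φ0] = [2, 3, 0]
r3 m[cld→φ2] = [0, 2, 1]
r3 m[cld→φ4] = [2, 1, 1]
r3 m[wet→φ2] = [0, 0, 0]
r3 m[sun→φ1] = [0, 0, 0]
r3 m[fog→φ0] = [7, 2, 8]
r3 m[fog→φ1] = [0, 7, 5]
r3 m[fog→φ3] = [7, 5, 3]
r3 m[rain→φ3] = [0, 0, 0]
r4 m[φ0→cld] = [8, 7, 8]
r4 m[φ0→fog] = [3, 6, 1]
r4 m[φ1→sun] = [7, 7, 8]
r4 m[φ1→fog] = [7, 0, 3]
r4 m[φ2→cld] = [2, 1, 0]
r4 m[φ2→wet] = [2, 3, 1]
r4 m[φ3→fog] = [0, 2, 5]
r4 m[φ3→rain] = [8, 7, 7]
r4 m[φ4→cld] = [0, 2, 0]
r4 m[cld→φ0] = [2, 3, 0]
r4 m[cld→φ2] = [8, 9, 8]
r4 m[cld→φ4] = [10, 8, 8]
r4 m[wet→φ2] = [0, 0, 0]
r4 m[sun→φ1] = [0, 0, 0]
r4 m[fog→φ0] = [7, 2, 8]
r4 m[fog→φ1] = [3, 8, 6]
r4 m[fog→φ3] = [10, 6, 4]
r4 m[rain→φ3] = [0, 0, 0]
r5 m[φ0→cld] = [8, 7, 8]
r5 m[φ0→fog] = [3, 6, 1]
r5 m[φ1→sun] = [8, 9, 11]
r5 m[φ1→fog] = [7, 0, 3]
r5 m[φ2→cld] = [2, 1, 0]
r5 m[φ2→wet] = [10, 10, 8]
r5 m[φ3→fog] = [0, 2, 5]
r5 m[φ3→rain] = [9, 8, 8]
r5 m[φ4→cld] = [0, 2, 0]
r5 m[cld→φ0] = [2, 3, 0]
r5 m[cld→φ2] = [8, 9, 8]
r5 m[cld→φ4] = [10, 8, 8]
r5 m[wet→φ2] = [0, 0, 0]
r5 m[sun→φ1] = [0, 0, 0]
r5 m[fog→φ0] = [7, 2, 8]
r5 m[fog→φ1] = [3, 8, 6]
r5 m[fog→φ3] = [10, 6, 4]
r5 m[rain→φ3] = [0, 0, 0]
r6 m[φ0→cld] = [8, 7, 8]
r6 m[φ0→fog] = [3, 6, 1]
r6 m[φ1→sun] = [8, 9, 11]
r6 m[φ1→fog] = [7, 0, 3]
r6 m[φ2→cld] = [2, 1, 0]
r6 m[φ2→wet] = [10, 10, 8]
r6 m[φ3→fog] = [0, 2, 5]
r6 m[φ3→rain] = [9, 8, 8]
r6 m[φ4→cld] = [0, 2, 0]
r6 m[cld→φ0] = [2, 3, 0]
r6 m[cld→φ2] = [8, 9, 8]
r6 m[cld→φ4] = [10, 8, 8]
r6 m[wet→φ2] = [0, 0, 0]
r6 m[sun→φ1] = [0, 0, 0]
r6 m[fog→φ0] = [7, 2, 8]
r6 m[fog→φ1] = [3, 8, 6]
r6 m[fog→φ3] = [10, 6, 4]
r6 m[rain→φ3] = [0, 0, 0]
fixed point reached at round 6
b[fog] = ⊗ incoming = [10, 8, 9]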